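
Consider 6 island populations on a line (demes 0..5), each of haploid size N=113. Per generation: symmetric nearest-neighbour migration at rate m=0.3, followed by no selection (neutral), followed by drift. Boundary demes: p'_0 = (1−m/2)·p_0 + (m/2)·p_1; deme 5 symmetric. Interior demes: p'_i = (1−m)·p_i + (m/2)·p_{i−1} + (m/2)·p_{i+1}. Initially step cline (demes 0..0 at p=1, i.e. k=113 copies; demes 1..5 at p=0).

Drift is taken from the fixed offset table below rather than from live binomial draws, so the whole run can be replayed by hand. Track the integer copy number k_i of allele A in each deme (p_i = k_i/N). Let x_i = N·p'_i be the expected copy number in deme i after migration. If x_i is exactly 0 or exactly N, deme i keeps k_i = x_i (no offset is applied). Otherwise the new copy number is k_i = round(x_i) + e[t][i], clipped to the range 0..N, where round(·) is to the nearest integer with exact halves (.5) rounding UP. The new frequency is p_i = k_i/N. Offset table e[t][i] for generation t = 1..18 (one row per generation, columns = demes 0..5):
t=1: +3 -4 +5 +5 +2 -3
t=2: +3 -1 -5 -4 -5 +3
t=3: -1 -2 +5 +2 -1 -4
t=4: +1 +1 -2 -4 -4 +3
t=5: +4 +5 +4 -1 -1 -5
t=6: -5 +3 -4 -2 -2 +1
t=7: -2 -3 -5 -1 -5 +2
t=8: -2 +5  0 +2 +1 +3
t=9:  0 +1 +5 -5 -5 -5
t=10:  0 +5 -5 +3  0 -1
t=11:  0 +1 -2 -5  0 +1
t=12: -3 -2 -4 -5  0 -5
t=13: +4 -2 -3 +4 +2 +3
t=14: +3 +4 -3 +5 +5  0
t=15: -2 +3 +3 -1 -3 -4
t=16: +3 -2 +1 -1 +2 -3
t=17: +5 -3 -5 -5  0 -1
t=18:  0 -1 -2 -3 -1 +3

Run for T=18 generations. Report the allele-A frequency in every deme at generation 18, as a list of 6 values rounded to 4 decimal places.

[0.4071, 0.2655, 0.1327, 0.0442, 0.0354, 0.0354]

t=0: k=[113 0 0 0 0 0]
t=1: x=[96.0500 16.9500 0.0000 0.0000 0.0000 0.0000] k=[99 13 0 0 0 0]
t=2: x=[86.1000 23.9500 1.9500 0.0000 0.0000 0.0000] k=[89 23 0 0 0 0]
t=3: x=[79.1000 29.4500 3.4500 0.0000 0.0000 0.0000] k=[78 27 8 0 0 0]
t=4: x=[70.3500 31.8000 9.6500 1.2000 0.0000 0.0000] k=[71 33 8 0 0 0]
t=5: x=[65.3000 34.9500 10.5500 1.2000 0.0000 0.0000] k=[69 40 15 0 0 0]
t=6: x=[64.6500 40.6000 16.5000 2.2500 0.0000 0.0000] k=[60 44 13 0 0 0]
t=7: x=[57.6000 41.7500 15.7000 1.9500 0.0000 0.0000] k=[56 39 11 1 0 0]
t=8: x=[53.4500 37.3500 13.7000 2.3500 0.1500 0.0000] k=[51 42 14 4 1 0]
t=9: x=[49.6500 39.1500 16.7000 5.0500 1.3000 0.1500] k=[50 40 22 0 0 0]
t=10: x=[48.5000 38.8000 21.4000 3.3000 0.0000 0.0000] k=[49 44 16 6 0 0]
t=11: x=[48.2500 40.5500 18.7000 6.6000 0.9000 0.0000] k=[48 42 17 2 1 0]
t=12: x=[47.1000 39.1500 18.5000 4.1000 1.0000 0.1500] k=[44 37 15 0 1 0]
t=13: x=[42.9500 34.7500 16.0500 2.4000 0.7000 0.1500] k=[47 33 13 6 3 3]
t=14: x=[44.9000 32.1000 14.9500 6.6000 3.4500 3.0000] k=[48 36 12 12 8 3]
t=15: x=[46.2000 34.2000 15.6000 11.4000 7.8500 3.7500] k=[44 37 19 10 5 0]
t=16: x=[42.9500 35.3500 20.3500 10.6000 5.0000 0.7500] k=[46 33 21 10 7 0]
t=17: x=[44.0500 33.1500 21.1500 11.2000 6.4000 1.0500] k=[49 30 16 6 6 0]
t=18: x=[46.1500 30.7500 16.6000 7.5000 5.1000 0.9000] k=[46 30 15 5 4 4]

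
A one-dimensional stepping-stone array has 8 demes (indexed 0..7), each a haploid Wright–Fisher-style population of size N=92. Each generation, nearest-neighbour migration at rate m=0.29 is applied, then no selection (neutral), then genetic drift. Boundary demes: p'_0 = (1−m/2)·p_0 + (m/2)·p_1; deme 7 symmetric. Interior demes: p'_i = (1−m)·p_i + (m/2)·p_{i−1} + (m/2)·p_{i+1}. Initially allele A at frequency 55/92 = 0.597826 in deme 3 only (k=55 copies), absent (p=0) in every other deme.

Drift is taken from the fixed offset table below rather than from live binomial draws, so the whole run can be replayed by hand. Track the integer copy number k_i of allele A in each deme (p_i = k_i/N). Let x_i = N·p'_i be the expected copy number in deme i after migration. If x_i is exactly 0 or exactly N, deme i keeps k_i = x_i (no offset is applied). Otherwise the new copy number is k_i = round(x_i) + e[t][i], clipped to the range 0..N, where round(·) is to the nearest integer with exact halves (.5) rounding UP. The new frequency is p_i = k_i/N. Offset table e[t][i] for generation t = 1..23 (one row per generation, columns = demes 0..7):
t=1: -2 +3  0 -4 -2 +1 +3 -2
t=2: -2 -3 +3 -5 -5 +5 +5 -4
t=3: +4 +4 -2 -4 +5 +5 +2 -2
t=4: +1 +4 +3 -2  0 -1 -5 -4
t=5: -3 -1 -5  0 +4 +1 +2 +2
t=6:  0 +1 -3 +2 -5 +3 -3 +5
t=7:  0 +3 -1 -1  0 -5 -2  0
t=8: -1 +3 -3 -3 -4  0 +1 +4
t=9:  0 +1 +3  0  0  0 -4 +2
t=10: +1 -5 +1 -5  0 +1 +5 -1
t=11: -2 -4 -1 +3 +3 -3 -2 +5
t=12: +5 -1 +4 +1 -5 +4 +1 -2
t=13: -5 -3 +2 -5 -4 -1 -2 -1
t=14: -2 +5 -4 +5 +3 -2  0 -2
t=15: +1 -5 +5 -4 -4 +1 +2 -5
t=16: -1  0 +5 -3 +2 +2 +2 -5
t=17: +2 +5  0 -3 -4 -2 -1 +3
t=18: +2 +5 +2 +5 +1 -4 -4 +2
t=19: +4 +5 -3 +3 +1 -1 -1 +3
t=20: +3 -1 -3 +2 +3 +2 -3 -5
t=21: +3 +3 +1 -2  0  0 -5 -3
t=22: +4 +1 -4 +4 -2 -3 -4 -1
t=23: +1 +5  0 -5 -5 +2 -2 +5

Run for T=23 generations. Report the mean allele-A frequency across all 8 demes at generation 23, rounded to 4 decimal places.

t=0: k=[0 0 0 55 0 0 0 0]
t=1: x=[0.0000 0.0000 7.9750 39.0500 7.9750 0.0000 0.0000 0.0000] k=[0 0 8 35 6 0 0 0]
t=2: x=[0.0000 1.1600 10.7550 26.8800 9.3350 0.8700 0.0000 0.0000] k=[0 0 14 22 4 6 0 0]
t=3: x=[0.0000 2.0300 13.1300 18.2300 6.9000 4.8400 0.8700 0.0000] k=[0 6 11 14 12 10 3 0]
t=4: x=[0.8700 5.8550 10.7100 13.2750 12.0000 9.2750 3.5800 0.4350] k=[2 10 14 11 12 8 0 0]
t=5: x=[3.1600 9.4200 12.9850 11.5800 11.2750 7.4200 1.1600 0.0000] k=[0 8 8 12 15 8 3 0]
t=6: x=[1.1600 6.8400 8.5800 11.8550 13.5500 8.2900 3.2900 0.4350] k=[1 8 6 14 9 11 0 5]
t=7: x=[2.0150 6.6950 7.4500 12.1150 10.0150 9.1150 2.3200 4.2750] k=[2 10 6 11 10 4 0 4]
t=8: x=[3.1600 8.2600 7.3050 10.1300 9.2750 4.2900 1.1600 3.4200] k=[2 11 4 7 5 4 2 7]
t=9: x=[3.3050 8.6800 5.4500 6.2750 5.1450 3.8550 3.0150 6.2750] k=[3 10 8 6 5 4 0 8]
t=10: x=[4.0150 8.6950 8.0000 6.1450 5.0000 3.5650 1.7400 6.8400] k=[5 4 9 1 5 5 7 6]
t=11: x=[4.8550 4.8700 7.1150 2.7400 4.4200 5.2900 6.5650 6.1450] k=[3 1 6 6 7 2 5 11]
t=12: x=[2.7100 2.0150 5.2750 6.1450 6.1300 3.1600 5.4350 10.1300] k=[8 1 9 7 1 7 6 8]
t=13: x=[6.9850 3.1750 7.5500 6.4200 2.7400 5.9850 6.4350 7.7100] k=[2 0 10 1 0 5 4 7]
t=14: x=[1.7100 1.7400 7.2450 2.1600 0.8700 4.1300 4.5800 6.5650] k=[0 7 3 7 4 2 5 5]
t=15: x=[1.0150 5.4050 4.1600 5.9850 4.1450 2.7250 4.5650 5.0000] k=[2 0 9 2 0 4 7 0]
t=16: x=[1.7100 1.5950 6.6800 2.7250 0.8700 3.8550 5.5500 1.0150] k=[1 2 12 0 3 6 8 0]
t=17: x=[1.1450 3.3050 8.8100 2.1750 3.0000 5.8550 6.5500 1.1600] k=[3 8 9 0 0 4 6 4]
t=18: x=[3.7250 7.4200 7.5500 1.3050 0.5800 3.7100 5.4200 4.2900] k=[6 12 10 6 2 0 1 6]
t=19: x=[6.8700 10.8400 9.7100 6.0000 2.2900 0.4350 1.5800 5.2750] k=[11 16 7 9 3 0 1 8]
t=20: x=[11.7250 13.9700 8.5950 7.8400 3.4350 0.5800 1.8700 6.9850] k=[15 13 6 10 6 3 0 2]
t=21: x=[14.7100 12.2750 7.5950 8.8400 6.1450 3.0000 0.7250 1.7100] k=[18 15 9 7 6 3 0 0]
t=22: x=[17.5650 14.5650 9.5800 7.1450 5.7100 3.0000 0.4350 0.0000] k=[22 16 6 11 4 0 0 0]
t=23: x=[21.1300 15.4200 8.1750 9.2600 4.4350 0.5800 0.0000 0.0000] k=[22 20 8 4 0 3 0 0]

0.0774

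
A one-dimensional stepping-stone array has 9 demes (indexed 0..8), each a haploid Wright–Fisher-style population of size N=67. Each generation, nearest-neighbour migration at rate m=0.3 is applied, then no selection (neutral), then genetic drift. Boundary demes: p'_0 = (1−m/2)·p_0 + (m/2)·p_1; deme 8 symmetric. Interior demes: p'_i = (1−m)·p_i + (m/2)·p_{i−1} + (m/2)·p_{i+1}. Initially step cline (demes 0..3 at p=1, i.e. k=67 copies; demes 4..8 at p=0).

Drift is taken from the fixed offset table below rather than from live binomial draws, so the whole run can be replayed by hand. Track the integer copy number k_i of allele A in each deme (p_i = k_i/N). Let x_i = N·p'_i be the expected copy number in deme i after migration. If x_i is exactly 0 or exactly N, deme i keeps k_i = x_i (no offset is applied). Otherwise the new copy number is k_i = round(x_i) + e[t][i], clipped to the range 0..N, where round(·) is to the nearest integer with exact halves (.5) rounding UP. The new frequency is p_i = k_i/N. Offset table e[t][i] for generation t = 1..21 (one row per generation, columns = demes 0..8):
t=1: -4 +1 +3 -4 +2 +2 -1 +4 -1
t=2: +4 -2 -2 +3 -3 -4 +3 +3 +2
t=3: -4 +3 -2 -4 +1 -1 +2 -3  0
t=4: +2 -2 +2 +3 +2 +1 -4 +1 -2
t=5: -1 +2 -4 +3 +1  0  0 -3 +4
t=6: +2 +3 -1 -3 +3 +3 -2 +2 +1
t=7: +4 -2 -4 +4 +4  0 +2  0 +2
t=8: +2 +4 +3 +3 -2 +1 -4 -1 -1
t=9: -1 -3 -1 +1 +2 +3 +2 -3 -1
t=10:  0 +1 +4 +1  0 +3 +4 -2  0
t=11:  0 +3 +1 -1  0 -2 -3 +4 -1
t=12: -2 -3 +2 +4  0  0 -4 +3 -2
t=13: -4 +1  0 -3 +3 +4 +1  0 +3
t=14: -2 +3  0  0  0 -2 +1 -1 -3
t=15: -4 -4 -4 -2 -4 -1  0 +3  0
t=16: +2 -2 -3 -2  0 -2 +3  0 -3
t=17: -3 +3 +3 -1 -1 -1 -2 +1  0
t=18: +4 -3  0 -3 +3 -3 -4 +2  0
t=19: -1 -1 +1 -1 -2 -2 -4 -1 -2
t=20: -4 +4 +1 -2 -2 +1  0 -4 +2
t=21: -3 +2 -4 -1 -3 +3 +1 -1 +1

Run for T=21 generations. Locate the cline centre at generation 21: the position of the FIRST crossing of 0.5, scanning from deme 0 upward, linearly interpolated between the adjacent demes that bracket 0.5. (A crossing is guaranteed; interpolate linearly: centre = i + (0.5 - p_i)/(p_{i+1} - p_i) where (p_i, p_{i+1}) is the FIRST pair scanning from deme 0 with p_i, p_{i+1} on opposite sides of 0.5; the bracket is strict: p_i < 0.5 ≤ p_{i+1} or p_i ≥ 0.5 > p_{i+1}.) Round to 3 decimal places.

t=0: k=[67 67 67 67 0 0 0 0 0]
t=1: x=[67.0000 67.0000 67.0000 56.9500 10.0500 0.0000 0.0000 0.0000 0.0000] k=[67 67 67 53 12 0 0 0 0]
t=2: x=[67.0000 67.0000 64.9000 48.9500 16.3500 1.8000 0.0000 0.0000 0.0000] k=[67 67 63 52 13 0 0 0 0]
t=3: x=[67.0000 66.4000 61.9500 47.8000 16.9000 1.9500 0.0000 0.0000 0.0000] k=[67 67 60 44 18 1 0 0 0]
t=4: x=[67.0000 65.9500 58.6500 42.5000 19.3500 3.4000 0.1500 0.0000 0.0000] k=[67 64 61 46 21 4 0 0 0]
t=5: x=[66.5500 64.0000 59.2000 44.5000 22.2000 5.9500 0.6000 0.0000 0.0000] k=[66 66 55 48 23 6 1 0 0]
t=6: x=[66.0000 64.3500 55.6000 45.3000 24.2000 7.8000 1.6000 0.1500 0.0000] k=[67 67 55 42 27 11 0 2 0]
t=7: x=[67.0000 65.2000 54.8500 41.7000 26.8500 11.7500 1.9500 1.4000 0.3000] k=[67 63 51 46 31 12 4 1 2]
t=8: x=[66.4000 61.8000 52.0500 44.5000 30.4000 13.6500 4.7500 1.6000 1.8500] k=[67 66 55 48 28 15 1 1 1]
t=9: x=[66.8500 64.5000 55.6000 46.0500 29.0500 14.8500 3.1000 1.0000 1.0000] k=[66 62 55 47 31 18 5 0 0]
t=10: x=[65.4000 61.5500 54.8500 45.8000 31.4500 18.0000 6.2000 0.7500 0.0000] k=[65 63 59 47 31 21 10 0 0]
t=11: x=[64.7000 62.7000 57.8000 46.4000 31.9000 20.8500 10.1500 1.5000 0.0000] k=[65 66 59 45 32 19 7 6 0]
t=12: x=[65.1500 64.8000 57.9500 45.1500 32.0000 19.1500 8.6500 5.2500 0.9000] k=[63 62 60 49 32 19 5 8 0]
t=13: x=[62.8500 61.8500 58.6500 48.1000 32.6000 18.8500 7.5500 6.3500 1.2000] k=[59 63 59 45 36 23 9 6 4]
t=14: x=[59.6000 61.8000 57.5000 45.7500 35.4000 22.8500 10.6500 6.1500 4.3000] k=[58 65 58 46 35 21 12 5 1]
t=15: x=[59.0500 62.9000 57.2500 46.1500 34.5500 21.7500 12.3000 5.4500 1.6000] k=[55 59 53 44 31 21 12 8 2]
t=16: x=[55.6000 57.5000 52.5500 43.4000 31.4500 21.1500 12.7500 7.7000 2.9000] k=[58 56 50 41 31 19 16 8 0]
t=17: x=[57.7000 55.4000 49.5500 40.8500 30.7000 20.3500 15.2500 8.0000 1.2000] k=[55 58 53 40 30 19 13 9 1]
t=18: x=[55.4500 56.8000 51.8000 40.4500 29.8500 19.7500 13.3000 8.4000 2.2000] k=[59 54 52 37 33 17 9 10 2]
t=19: x=[58.2500 54.4500 50.0500 38.6500 31.2000 18.2000 10.3500 8.6500 3.2000] k=[57 53 51 38 29 16 6 8 1]
t=20: x=[56.4000 53.3000 49.3500 38.6000 28.4000 16.4500 7.8000 6.6500 2.0500] k=[52 57 50 37 26 17 8 3 4]
t=21: x=[52.7500 55.2000 49.1000 37.3000 26.3000 17.0000 8.6000 3.9000 3.8500] k=[50 57 45 36 23 20 10 3 5]

3.192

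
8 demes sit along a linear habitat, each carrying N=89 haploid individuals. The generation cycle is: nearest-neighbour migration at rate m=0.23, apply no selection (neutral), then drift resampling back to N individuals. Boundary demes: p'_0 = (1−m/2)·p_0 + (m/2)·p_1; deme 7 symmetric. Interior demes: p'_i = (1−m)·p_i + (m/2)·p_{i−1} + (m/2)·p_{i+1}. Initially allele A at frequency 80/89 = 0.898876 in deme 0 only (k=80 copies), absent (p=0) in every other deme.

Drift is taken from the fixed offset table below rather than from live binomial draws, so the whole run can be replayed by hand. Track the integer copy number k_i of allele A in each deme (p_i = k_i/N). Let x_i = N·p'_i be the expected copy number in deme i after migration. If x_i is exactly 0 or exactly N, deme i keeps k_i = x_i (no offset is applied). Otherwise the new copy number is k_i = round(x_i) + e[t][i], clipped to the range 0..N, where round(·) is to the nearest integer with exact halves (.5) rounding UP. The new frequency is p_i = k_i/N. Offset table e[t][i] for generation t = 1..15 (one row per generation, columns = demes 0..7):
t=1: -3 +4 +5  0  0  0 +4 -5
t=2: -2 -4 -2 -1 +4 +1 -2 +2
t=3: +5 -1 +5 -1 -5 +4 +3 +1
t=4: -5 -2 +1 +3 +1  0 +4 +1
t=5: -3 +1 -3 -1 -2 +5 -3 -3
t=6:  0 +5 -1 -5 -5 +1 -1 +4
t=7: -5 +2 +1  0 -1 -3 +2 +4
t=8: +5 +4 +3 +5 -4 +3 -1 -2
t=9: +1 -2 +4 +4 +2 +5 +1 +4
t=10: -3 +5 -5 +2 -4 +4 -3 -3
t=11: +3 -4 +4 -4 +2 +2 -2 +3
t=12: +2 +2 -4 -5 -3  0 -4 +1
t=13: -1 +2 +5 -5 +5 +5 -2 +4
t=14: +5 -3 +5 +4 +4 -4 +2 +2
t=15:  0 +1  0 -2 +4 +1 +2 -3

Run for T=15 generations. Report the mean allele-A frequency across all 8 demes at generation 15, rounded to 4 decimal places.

0.1685

t=0: k=[80 0 0 0 0 0 0 0]
t=1: x=[70.8000 9.2000 0.0000 0.0000 0.0000 0.0000 0.0000 0.0000] k=[68 13 0 0 0 0 0 0]
t=2: x=[61.6750 17.8300 1.4950 0.0000 0.0000 0.0000 0.0000 0.0000] k=[60 14 0 0 0 0 0 0]
t=3: x=[54.7100 17.6800 1.6100 0.0000 0.0000 0.0000 0.0000 0.0000] k=[60 17 7 0 0 0 0 0]
t=4: x=[55.0550 20.7950 7.3450 0.8050 0.0000 0.0000 0.0000 0.0000] k=[50 19 8 4 0 0 0 0]
t=5: x=[46.4350 21.3000 8.8050 4.0000 0.4600 0.0000 0.0000 0.0000] k=[43 22 6 3 0 0 0 0]
t=6: x=[40.5850 22.5750 7.4950 3.0000 0.3450 0.0000 0.0000 0.0000] k=[41 28 6 0 0 0 0 0]
t=7: x=[39.5050 26.9650 7.8400 0.6900 0.0000 0.0000 0.0000 0.0000] k=[35 29 9 1 0 0 0 0]
t=8: x=[34.3100 27.3900 10.3800 1.8050 0.1150 0.0000 0.0000 0.0000] k=[39 31 13 7 0 0 0 0]
t=9: x=[38.0800 29.8500 14.3800 6.8850 0.8050 0.0000 0.0000 0.0000] k=[39 28 18 11 3 0 0 0]
t=10: x=[37.7350 28.1150 18.3450 10.8850 3.5750 0.3450 0.0000 0.0000] k=[35 33 13 13 0 4 0 0]
t=11: x=[34.7700 30.9300 15.3000 11.5050 1.9550 3.0800 0.4600 0.0000] k=[38 27 19 8 4 5 0 0]
t=12: x=[36.7350 27.3450 18.6550 8.8050 4.5750 4.3100 0.5750 0.0000] k=[39 29 15 4 2 4 0 0]
t=13: x=[37.8500 28.5400 15.3450 5.0350 2.4600 3.3100 0.4600 0.0000] k=[37 31 20 0 7 8 0 0]
t=14: x=[36.3100 30.4250 18.9650 3.1050 6.3100 6.9650 0.9200 0.0000] k=[41 27 24 7 10 3 3 0]
t=15: x=[39.3900 28.2650 22.3900 9.3000 8.8500 3.8050 2.6550 0.3450] k=[39 29 22 7 13 5 5 0]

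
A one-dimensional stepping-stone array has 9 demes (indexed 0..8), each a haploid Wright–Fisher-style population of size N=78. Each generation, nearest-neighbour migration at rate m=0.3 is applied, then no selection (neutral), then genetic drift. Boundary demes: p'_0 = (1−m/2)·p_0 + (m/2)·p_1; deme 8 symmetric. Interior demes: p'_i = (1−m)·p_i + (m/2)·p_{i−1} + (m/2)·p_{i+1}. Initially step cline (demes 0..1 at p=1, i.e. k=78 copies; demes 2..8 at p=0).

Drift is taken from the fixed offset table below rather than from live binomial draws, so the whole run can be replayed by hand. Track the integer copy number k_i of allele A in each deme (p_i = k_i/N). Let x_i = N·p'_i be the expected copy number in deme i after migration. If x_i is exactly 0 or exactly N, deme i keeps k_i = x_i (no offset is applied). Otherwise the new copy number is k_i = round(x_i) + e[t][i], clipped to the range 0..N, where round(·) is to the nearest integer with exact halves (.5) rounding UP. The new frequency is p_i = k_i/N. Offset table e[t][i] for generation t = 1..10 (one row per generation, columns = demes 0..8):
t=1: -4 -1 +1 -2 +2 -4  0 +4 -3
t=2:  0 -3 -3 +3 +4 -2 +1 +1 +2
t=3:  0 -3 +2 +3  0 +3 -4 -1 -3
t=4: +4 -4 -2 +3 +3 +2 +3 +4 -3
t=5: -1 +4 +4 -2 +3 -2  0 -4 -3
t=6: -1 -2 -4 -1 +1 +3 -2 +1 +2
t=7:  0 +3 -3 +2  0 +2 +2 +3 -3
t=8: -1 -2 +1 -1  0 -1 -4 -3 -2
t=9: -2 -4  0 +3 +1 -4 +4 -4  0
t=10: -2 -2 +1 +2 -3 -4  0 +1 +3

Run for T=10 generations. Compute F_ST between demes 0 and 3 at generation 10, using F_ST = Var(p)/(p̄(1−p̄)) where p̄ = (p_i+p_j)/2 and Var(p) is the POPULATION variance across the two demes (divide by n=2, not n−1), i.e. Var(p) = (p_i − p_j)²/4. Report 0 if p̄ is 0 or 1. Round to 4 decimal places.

t=0: k=[78 78 0 0 0 0 0 0 0]
t=1: x=[78.0000 66.3000 11.7000 0.0000 0.0000 0.0000 0.0000 0.0000 0.0000] k=[78 65 13 0 0 0 0 0 0]
t=2: x=[76.0500 59.1500 18.8500 1.9500 0.0000 0.0000 0.0000 0.0000 0.0000] k=[76 56 16 5 0 0 0 0 0]
t=3: x=[73.0000 53.0000 20.3500 5.9000 0.7500 0.0000 0.0000 0.0000 0.0000] k=[73 50 22 9 1 0 0 0 0]
t=4: x=[69.5500 49.2500 24.2500 9.7500 2.0500 0.1500 0.0000 0.0000 0.0000] k=[74 45 22 13 5 2 0 0 0]
t=5: x=[69.6500 45.9000 24.1000 13.1500 5.7500 2.1500 0.3000 0.0000 0.0000] k=[69 50 28 11 9 0 0 0 0]
t=6: x=[66.1500 49.5500 28.7500 13.2500 7.9500 1.3500 0.0000 0.0000 0.0000] k=[65 48 25 12 9 4 0 0 0]
t=7: x=[62.4500 47.1000 26.5000 13.5000 8.7000 4.1500 0.6000 0.0000 0.0000] k=[62 50 24 16 9 6 3 0 0]
t=8: x=[60.2000 47.9000 26.7000 16.1500 9.6000 6.0000 3.0000 0.4500 0.0000] k=[59 46 28 15 10 5 0 0 0]
t=9: x=[57.0500 45.2500 28.7500 16.2000 10.0000 5.0000 0.7500 0.0000 0.0000] k=[55 41 29 19 11 1 5 0 0]
t=10: x=[52.9000 41.3000 29.3000 19.3000 10.7000 3.1000 3.6500 0.7500 0.0000] k=[51 39 30 21 8 0 4 2 0]

0.1488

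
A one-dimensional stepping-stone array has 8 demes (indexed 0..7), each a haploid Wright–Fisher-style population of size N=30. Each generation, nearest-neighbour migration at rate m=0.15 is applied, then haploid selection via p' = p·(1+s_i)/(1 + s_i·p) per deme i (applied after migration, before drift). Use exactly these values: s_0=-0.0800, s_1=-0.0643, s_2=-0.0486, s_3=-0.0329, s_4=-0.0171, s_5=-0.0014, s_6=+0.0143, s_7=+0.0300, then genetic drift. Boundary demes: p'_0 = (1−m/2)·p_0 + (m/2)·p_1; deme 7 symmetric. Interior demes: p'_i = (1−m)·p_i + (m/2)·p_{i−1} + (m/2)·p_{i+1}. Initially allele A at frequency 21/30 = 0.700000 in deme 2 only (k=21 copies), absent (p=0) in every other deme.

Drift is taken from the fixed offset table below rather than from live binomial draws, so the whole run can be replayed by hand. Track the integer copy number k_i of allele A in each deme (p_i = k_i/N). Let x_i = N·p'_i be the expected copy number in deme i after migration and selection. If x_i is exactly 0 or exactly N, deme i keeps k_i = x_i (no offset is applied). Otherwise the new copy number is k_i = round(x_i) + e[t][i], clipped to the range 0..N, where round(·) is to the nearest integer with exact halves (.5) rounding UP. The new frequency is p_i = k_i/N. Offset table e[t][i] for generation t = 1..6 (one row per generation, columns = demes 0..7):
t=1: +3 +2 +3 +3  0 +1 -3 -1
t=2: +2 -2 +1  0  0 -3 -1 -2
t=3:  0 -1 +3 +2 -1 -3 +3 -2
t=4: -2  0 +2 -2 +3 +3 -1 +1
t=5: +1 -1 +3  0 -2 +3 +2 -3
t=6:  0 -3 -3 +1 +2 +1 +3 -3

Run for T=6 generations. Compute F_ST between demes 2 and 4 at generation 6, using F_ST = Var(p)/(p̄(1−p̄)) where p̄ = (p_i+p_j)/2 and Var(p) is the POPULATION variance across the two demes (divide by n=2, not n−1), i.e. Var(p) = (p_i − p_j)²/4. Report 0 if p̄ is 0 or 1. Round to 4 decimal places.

t=0: k=[0 0 21 0 0 0 0 0]
t=1: x=[0.0000 1.4787 17.4882 1.5258 0.0000 0.0000 0.0000 0.0000] k=[0 3 20 5 0 0 0 0]
t=2: x=[0.2071 3.8228 17.2361 5.5961 0.3687 0.0000 0.0000 0.0000] k=[2 2 18 6 0 0 0 0]
t=3: x=[1.8499 3.0149 15.5272 6.2822 0.4424 0.0000 0.0000 0.0000] k=[2 2 19 8 0 0 0 0]
t=4: x=[1.8499 3.0861 16.5313 8.0268 0.5899 0.0000 0.0000 0.0000] k=[0 3 19 6 4 0 0 0]
t=5: x=[0.2071 3.7514 16.4558 6.6502 3.7925 0.2996 0.0000 0.0000] k=[1 3 19 7 2 3 0 0]
t=6: x=[1.0613 3.8228 16.5313 7.3380 2.4115 2.6966 0.2282 0.0000] k=[1 1 14 8 4 4 3 0]

0.1323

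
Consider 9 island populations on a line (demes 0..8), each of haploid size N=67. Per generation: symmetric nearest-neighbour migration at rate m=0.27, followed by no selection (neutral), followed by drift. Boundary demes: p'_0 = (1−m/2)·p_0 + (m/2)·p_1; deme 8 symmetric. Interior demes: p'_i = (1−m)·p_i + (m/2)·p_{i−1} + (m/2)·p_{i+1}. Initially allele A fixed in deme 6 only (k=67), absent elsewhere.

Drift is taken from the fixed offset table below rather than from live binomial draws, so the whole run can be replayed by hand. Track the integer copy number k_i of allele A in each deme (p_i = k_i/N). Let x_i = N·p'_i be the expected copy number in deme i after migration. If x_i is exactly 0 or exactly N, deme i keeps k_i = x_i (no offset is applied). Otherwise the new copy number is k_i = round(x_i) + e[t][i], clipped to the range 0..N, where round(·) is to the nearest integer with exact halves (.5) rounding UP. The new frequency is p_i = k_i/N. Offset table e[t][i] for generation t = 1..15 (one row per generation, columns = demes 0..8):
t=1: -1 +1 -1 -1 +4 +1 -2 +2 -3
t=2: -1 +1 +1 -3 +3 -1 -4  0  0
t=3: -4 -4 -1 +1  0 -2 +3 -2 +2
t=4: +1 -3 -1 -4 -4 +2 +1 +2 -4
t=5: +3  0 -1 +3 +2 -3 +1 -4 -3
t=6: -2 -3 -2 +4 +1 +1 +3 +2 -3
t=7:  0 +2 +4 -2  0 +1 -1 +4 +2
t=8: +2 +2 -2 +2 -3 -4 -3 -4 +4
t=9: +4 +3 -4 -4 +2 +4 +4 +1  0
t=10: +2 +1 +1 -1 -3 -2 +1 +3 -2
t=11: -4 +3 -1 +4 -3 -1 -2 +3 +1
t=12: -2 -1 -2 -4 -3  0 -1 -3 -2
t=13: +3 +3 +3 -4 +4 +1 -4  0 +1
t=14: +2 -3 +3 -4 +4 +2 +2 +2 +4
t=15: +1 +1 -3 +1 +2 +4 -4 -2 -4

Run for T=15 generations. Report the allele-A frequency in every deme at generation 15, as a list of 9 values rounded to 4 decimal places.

t=0: k=[0 0 0 0 0 0 67 0 0]
t=1: x=[0.0000 0.0000 0.0000 0.0000 0.0000 9.0450 48.9100 9.0450 0.0000] k=[0 0 0 0 0 10 47 11 0]
t=2: x=[0.0000 0.0000 0.0000 0.0000 1.3500 13.6450 37.1450 14.3750 1.4850] k=[0 0 0 0 4 13 33 14 1]
t=3: x=[0.0000 0.0000 0.0000 0.5400 4.6750 14.4850 27.7350 14.8100 2.7550] k=[0 0 0 2 5 12 31 13 5]
t=4: x=[0.0000 0.0000 0.2700 2.1350 5.5400 13.6200 26.0050 14.3500 6.0800] k=[0 0 0 0 2 16 27 16 2]
t=5: x=[0.0000 0.0000 0.0000 0.2700 3.6200 15.5950 24.0300 15.5950 3.8900] k=[0 0 0 3 6 13 25 12 1]
t=6: x=[0.0000 0.0000 0.4050 3.0000 6.5400 13.6750 21.6250 12.2700 2.4850] k=[0 0 0 7 8 15 25 14 0]
t=7: x=[0.0000 0.0000 0.9450 6.1900 8.8100 15.4050 22.1650 13.5950 1.8900] k=[0 0 5 4 9 16 21 18 4]
t=8: x=[0.0000 0.6750 4.1900 4.8100 9.2700 15.7300 19.9200 16.5150 5.8900] k=[0 3 2 7 6 12 17 13 10]
t=9: x=[0.4050 2.4600 2.8100 6.1900 6.9450 11.8650 15.7850 13.1350 10.4050] k=[4 5 0 2 9 16 20 14 10]
t=10: x=[4.1350 4.1900 0.9450 2.6750 9.0000 15.5950 18.6500 14.2700 10.5400] k=[6 5 2 2 6 14 20 17 9]
t=11: x=[5.8650 4.7300 2.4050 2.5400 6.5400 13.7300 18.7850 16.3250 10.0800] k=[2 8 1 7 4 13 17 19 11]
t=12: x=[2.8100 6.2450 2.7550 5.7850 5.6200 12.3250 16.7300 17.6500 12.0800] k=[1 5 1 2 3 12 16 15 10]
t=13: x=[1.5400 3.9200 1.6750 2.0000 4.0800 11.3250 15.3250 14.4600 10.6750] k=[5 7 5 0 8 12 11 14 12]
t=14: x=[5.2700 6.4600 4.5950 1.7550 7.4600 11.3250 11.5400 13.3250 12.2700] k=[7 3 8 0 11 13 14 15 16]
t=15: x=[6.4600 4.2150 6.2450 2.5650 9.7850 12.8650 14.0000 15.0000 15.8650] k=[7 5 3 4 12 17 10 13 12]

[0.1045, 0.0746, 0.0448, 0.0597, 0.1791, 0.2537, 0.1493, 0.1940, 0.1791]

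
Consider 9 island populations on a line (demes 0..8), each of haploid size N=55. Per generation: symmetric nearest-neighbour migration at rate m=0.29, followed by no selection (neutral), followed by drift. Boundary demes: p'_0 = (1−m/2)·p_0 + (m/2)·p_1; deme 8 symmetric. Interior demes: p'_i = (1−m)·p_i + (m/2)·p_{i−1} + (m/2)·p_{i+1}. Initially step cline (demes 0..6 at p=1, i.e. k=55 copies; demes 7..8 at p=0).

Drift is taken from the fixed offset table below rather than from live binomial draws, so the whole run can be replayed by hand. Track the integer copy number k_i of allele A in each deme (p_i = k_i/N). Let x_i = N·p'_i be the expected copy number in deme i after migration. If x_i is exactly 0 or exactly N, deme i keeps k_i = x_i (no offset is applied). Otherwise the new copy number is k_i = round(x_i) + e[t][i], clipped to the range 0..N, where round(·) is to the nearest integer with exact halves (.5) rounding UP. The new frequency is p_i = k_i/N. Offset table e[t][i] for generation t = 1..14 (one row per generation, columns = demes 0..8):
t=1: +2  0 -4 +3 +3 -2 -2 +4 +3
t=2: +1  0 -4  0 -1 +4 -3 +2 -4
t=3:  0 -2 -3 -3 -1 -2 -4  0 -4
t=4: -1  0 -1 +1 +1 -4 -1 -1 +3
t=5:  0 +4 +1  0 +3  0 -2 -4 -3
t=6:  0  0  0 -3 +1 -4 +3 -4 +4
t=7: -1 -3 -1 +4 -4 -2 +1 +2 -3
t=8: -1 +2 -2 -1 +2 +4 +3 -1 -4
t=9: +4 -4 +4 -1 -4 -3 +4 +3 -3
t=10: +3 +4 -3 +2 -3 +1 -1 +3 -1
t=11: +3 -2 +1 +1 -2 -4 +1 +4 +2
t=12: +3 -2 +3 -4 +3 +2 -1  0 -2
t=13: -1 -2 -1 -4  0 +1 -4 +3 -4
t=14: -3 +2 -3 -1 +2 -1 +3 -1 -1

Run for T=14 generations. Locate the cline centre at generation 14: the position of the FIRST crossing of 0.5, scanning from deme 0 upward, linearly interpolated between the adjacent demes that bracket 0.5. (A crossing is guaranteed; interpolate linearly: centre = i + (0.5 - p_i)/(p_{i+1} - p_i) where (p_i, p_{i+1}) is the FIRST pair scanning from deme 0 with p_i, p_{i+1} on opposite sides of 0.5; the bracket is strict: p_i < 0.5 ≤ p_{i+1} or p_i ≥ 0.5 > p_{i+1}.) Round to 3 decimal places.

t=0: k=[55 55 55 55 55 55 55 0 0]
t=1: x=[55.0000 55.0000 55.0000 55.0000 55.0000 55.0000 47.0250 7.9750 0.0000] k=[55 55 55 55 55 55 45 12 0]
t=2: x=[55.0000 55.0000 55.0000 55.0000 55.0000 53.5500 41.6650 15.0450 1.7400] k=[55 55 55 55 55 55 39 17 0]
t=3: x=[55.0000 55.0000 55.0000 55.0000 55.0000 52.6800 38.1300 17.7250 2.4650] k=[55 55 55 55 55 51 34 18 0]
t=4: x=[55.0000 55.0000 55.0000 55.0000 54.4200 49.1150 34.1450 17.7100 2.6100] k=[55 55 55 55 55 45 33 17 6]
t=5: x=[55.0000 55.0000 55.0000 55.0000 53.5500 44.7100 32.4200 17.7250 7.5950] k=[55 55 55 55 55 45 30 14 5]
t=6: x=[55.0000 55.0000 55.0000 55.0000 53.5500 44.2750 29.8550 15.0150 6.3050] k=[55 55 55 55 55 40 33 11 10]
t=7: x=[55.0000 55.0000 55.0000 55.0000 52.8250 41.1600 30.8250 14.0450 10.1450] k=[55 55 55 55 49 39 32 16 7]
t=8: x=[55.0000 55.0000 55.0000 54.1300 48.4200 39.4350 30.6950 17.0150 8.3050] k=[55 55 55 53 50 43 34 16 4]
t=9: x=[55.0000 55.0000 54.7100 52.8550 49.4200 42.7100 32.6950 16.8700 5.7400] k=[55 55 55 52 45 40 37 20 3]
t=10: x=[55.0000 55.0000 54.5650 51.4200 45.2900 40.2900 34.9700 20.0000 5.4650] k=[55 55 52 53 42 41 34 23 4]
t=11: x=[55.0000 54.5650 52.5800 51.2600 43.4500 40.1300 33.4200 21.8400 6.7550] k=[55 53 54 52 41 36 34 26 9]
t=12: x=[54.7100 53.4350 53.5650 50.6950 41.8700 36.4350 33.1300 24.6950 11.4650] k=[55 51 55 47 45 38 32 25 9]
t=13: x=[54.4200 52.1600 53.2600 47.8700 44.2750 38.1450 31.8550 23.6950 11.3200] k=[53 50 52 44 44 39 28 27 7]
t=14: x=[52.5650 50.7250 50.5500 45.1600 43.2750 38.1300 29.4500 24.2450 9.9000] k=[50 53 48 44 45 37 32 23 9]

6.500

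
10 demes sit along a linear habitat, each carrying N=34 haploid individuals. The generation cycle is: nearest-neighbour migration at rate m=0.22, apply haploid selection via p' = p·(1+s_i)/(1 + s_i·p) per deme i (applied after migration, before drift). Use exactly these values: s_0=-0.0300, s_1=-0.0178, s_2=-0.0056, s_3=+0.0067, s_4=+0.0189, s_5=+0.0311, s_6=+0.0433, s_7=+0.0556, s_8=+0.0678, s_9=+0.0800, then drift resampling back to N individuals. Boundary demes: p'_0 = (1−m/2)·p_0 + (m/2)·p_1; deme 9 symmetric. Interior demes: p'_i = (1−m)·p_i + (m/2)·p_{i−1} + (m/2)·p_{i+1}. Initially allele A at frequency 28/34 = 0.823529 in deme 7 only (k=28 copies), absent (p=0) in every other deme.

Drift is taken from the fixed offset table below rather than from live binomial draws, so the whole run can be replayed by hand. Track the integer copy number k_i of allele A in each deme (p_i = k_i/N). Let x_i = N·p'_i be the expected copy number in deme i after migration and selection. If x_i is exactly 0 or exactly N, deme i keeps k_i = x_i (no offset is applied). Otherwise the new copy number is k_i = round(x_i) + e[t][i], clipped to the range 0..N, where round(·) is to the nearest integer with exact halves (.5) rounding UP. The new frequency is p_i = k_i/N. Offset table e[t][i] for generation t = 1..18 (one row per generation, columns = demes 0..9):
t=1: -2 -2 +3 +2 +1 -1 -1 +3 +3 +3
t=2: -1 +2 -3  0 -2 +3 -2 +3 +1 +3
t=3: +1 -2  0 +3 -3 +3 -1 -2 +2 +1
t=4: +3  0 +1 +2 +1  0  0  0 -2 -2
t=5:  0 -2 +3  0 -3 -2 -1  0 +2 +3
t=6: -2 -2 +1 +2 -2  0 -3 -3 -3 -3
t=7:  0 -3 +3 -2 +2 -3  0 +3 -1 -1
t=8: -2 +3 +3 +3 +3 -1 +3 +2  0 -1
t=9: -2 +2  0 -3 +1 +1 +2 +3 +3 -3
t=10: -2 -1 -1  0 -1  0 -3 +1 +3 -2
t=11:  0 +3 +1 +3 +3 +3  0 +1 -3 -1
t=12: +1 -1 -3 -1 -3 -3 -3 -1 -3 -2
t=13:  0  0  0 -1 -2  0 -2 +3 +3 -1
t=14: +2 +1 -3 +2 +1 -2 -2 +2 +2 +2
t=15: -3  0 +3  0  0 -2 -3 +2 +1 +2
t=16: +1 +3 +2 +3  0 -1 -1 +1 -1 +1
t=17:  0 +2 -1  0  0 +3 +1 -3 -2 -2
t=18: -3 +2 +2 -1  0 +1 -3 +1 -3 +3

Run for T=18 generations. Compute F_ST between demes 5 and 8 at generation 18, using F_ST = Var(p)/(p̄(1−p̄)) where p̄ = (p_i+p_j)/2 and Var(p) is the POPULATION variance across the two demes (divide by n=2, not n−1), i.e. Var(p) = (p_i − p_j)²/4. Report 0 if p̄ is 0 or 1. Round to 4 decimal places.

0.0433

t=0: k=[0 0 0 0 0 0 0 28 0 0]
t=1: x=[0.0000 0.0000 0.0000 0.0000 0.0000 0.0000 3.2008 22.2593 3.2687 0.0000] k=[0 0 0 0 0 0 2 25 6 0]
t=2: x=[0.0000 0.0000 0.0000 0.0000 0.0000 0.2268 4.4721 20.8193 7.8179 0.7117] k=[0 0 0 0 0 3 2 24 9 4]
t=3: x=[0.0000 0.0000 0.0000 0.0000 0.3362 2.6334 4.6990 20.3741 10.5719 4.8619] k=[0 0 0 0 0 6 4 18 13 6]
t=4: x=[0.0000 0.0000 0.0000 0.0000 0.6722 5.2546 5.9656 16.3687 13.3073 7.1970] k=[0 0 0 0 2 5 6 16 11 5]
t=5: x=[0.0000 0.0000 0.0000 0.2215 2.1474 4.9072 7.2283 14.8005 11.3812 6.0325] k=[0 0 0 0 0 3 6 15 13 9]
t=6: x=[0.0000 0.0000 0.0000 0.0000 0.3362 3.0848 6.8899 14.2357 13.3073 9.9737] k=[0 0 0 0 0 3 4 11 10 7]
t=7: x=[0.0000 0.0000 0.0000 0.0000 0.3362 2.8592 4.8331 10.5088 10.2433 7.7822] k=[0 0 0 0 2 0 5 14 9 7]
t=8: x=[0.0000 0.0000 0.0000 0.2215 1.5881 0.7934 5.6365 12.8901 9.7806 7.6673] k=[0 0 0 3 5 0 9 15 10 7]
t=9: x=[0.0000 0.0000 0.3282 2.9077 4.2998 1.5857 8.9466 14.2357 10.6950 7.7822] k=[0 0 0 0 5 3 11 17 14 5]
t=10: x=[0.0000 0.0000 0.0000 0.5536 4.2998 4.2117 11.0945 16.4690 13.8753 6.3793] k=[0 0 0 1 3 4 8 17 17 4]
t=11: x=[0.0000 0.0000 0.1094 1.1172 2.9399 4.4470 8.8241 16.4690 16.1250 5.7904] k=[0 0 1 4 6 7 9 17 13 5]
t=12: x=[0.0000 0.1080 1.2134 3.9131 5.9817 7.2838 9.9558 16.1380 13.0839 6.2637] k=[0 0 0 3 3 4 7 15 10 4]
t=13: x=[0.0000 0.0000 0.3282 2.6865 3.1633 4.3345 7.8019 14.0135 10.3563 4.9782] k=[0 0 0 2 1 4 6 17 13 4]
t=14: x=[0.0000 0.0000 0.2188 1.6806 1.4660 3.9968 7.2283 15.8067 12.9721 5.3267] k=[0 0 0 4 2 2 5 18 15 7]
t=15: x=[0.0000 0.0000 0.4376 3.3602 2.2592 2.3974 6.3151 16.6995 14.9976 8.3555] k=[0 0 3 3 2 0 3 19 16 10]
t=16: x=[0.0000 0.3242 2.6562 2.9077 1.9237 0.5668 4.5959 17.3699 16.2254 11.2311] k=[0 3 5 6 2 0 4 18 15 12]
t=17: x=[0.3202 2.8429 4.8665 5.4806 2.2592 0.6801 5.2865 16.5892 15.5518 12.9410] k=[0 5 4 5 2 4 6 14 14 11]
t=18: x=[0.5338 4.2725 4.1993 4.5864 2.5945 4.1094 6.8899 13.5586 14.2095 11.9187] k=[0 6 6 4 3 5 4 15 11 15]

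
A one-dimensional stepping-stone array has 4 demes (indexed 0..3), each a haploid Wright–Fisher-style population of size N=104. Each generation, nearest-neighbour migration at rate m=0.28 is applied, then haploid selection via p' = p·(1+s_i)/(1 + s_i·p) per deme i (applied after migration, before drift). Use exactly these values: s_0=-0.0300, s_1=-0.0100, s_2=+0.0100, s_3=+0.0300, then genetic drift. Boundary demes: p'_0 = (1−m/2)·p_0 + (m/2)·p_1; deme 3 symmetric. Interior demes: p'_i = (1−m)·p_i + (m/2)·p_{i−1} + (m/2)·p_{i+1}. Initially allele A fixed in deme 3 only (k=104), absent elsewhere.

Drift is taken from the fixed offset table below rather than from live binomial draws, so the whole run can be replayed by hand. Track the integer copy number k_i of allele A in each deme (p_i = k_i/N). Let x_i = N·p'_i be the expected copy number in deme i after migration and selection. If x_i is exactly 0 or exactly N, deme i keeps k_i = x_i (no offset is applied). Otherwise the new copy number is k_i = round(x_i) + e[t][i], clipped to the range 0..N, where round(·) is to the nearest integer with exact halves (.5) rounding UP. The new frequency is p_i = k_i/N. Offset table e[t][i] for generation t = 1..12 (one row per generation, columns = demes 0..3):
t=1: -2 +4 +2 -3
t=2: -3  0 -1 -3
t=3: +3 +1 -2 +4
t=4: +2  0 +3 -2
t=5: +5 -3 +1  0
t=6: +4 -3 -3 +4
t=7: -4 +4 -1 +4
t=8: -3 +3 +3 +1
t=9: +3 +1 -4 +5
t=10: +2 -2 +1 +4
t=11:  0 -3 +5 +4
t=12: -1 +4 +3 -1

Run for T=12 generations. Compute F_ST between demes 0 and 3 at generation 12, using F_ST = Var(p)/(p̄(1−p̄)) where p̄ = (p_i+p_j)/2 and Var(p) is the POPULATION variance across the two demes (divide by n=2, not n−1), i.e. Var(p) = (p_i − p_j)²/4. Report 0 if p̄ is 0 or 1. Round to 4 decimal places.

t=0: k=[0 0 0 104]
t=1: x=[0.0000 0.0000 14.6850 89.8062] k=[0 0 17 87]
t=2: x=[0.0000 2.3567 24.6064 77.7838] k=[0 2 24 75]
t=3: x=[0.2716 4.7542 28.2643 68.5539] k=[3 6 26 73]
t=4: x=[3.3207 8.3029 29.9919 67.1265] k=[5 8 33 65]
t=5: x=[5.2656 10.9809 34.2080 61.2660] k=[10 8 35 61]
t=6: x=[9.4549 11.9533 35.0910 58.1192] k=[13 9 32 62]
t=7: x=[12.1103 12.6678 33.2045 58.5577] k=[8 17 32 63]
t=8: x=[9.0063 17.6919 34.4689 59.4144] k=[6 21 37 60]
t=9: x=[7.8754 20.9712 38.2202 57.5409] k=[11 22 34 63]
t=10: x=[12.2080 21.9654 36.6157 59.6933] k=[14 20 38 64]
t=11: x=[14.4567 21.5080 39.3631 61.1068] k=[14 19 44 65]
t=12: x=[14.3197 21.6273 43.6919 62.7976] k=[13 26 47 62]

0.2407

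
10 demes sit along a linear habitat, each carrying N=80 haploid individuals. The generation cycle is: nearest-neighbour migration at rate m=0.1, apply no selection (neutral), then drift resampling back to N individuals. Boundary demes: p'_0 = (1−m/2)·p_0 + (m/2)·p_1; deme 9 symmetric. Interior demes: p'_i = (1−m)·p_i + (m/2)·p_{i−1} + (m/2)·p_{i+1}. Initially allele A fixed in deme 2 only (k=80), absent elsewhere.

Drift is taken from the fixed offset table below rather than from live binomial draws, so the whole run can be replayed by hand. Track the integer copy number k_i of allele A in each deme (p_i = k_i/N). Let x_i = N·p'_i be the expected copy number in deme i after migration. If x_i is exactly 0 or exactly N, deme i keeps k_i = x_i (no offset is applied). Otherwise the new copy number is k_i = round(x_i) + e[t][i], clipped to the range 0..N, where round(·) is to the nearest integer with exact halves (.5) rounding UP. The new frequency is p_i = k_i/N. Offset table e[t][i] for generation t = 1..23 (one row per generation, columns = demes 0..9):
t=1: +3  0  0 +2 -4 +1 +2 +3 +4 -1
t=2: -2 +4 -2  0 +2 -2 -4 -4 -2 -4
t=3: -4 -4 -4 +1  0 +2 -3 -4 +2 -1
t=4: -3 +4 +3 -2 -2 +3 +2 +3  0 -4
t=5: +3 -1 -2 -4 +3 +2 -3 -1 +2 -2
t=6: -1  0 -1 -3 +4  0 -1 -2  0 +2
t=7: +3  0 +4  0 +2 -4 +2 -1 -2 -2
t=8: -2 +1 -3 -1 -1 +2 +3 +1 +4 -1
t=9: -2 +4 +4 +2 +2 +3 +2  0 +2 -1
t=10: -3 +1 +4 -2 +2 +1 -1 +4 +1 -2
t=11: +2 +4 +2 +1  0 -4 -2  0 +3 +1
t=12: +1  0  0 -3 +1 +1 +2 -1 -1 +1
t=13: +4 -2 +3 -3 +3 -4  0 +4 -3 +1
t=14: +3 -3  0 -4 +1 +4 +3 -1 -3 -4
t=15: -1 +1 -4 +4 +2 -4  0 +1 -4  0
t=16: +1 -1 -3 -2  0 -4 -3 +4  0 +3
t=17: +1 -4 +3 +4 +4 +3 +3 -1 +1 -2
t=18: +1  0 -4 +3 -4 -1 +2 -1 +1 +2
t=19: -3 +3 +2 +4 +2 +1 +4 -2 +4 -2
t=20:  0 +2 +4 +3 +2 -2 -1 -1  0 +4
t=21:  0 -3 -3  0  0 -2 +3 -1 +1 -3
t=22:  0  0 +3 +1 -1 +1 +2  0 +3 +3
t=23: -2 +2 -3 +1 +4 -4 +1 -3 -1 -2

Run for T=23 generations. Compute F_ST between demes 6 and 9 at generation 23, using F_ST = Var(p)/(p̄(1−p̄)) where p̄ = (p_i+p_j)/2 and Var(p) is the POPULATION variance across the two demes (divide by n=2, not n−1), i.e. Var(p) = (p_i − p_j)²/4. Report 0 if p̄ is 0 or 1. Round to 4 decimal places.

0.0767

t=0: k=[0 0 80 0 0 0 0 0 0 0]
t=1: x=[0.0000 4.0000 72.0000 4.0000 0.0000 0.0000 0.0000 0.0000 0.0000 0.0000] k=[0 4 72 6 0 0 0 0 0 0]
t=2: x=[0.2000 7.2000 65.3000 9.0000 0.3000 0.0000 0.0000 0.0000 0.0000 0.0000] k=[0 11 63 9 2 0 0 0 0 0]
t=3: x=[0.5500 13.0500 57.7000 11.3500 2.2500 0.1000 0.0000 0.0000 0.0000 0.0000] k=[0 9 54 12 2 2 0 0 0 0]
t=4: x=[0.4500 10.8000 49.6500 13.6000 2.5000 1.9000 0.1000 0.0000 0.0000 0.0000] k=[0 15 53 12 1 5 2 0 0 0]
t=5: x=[0.7500 16.1500 49.0500 13.5000 1.7500 4.6500 2.0500 0.1000 0.0000 0.0000] k=[4 15 47 10 5 7 0 0 0 0]
t=6: x=[4.5500 16.0500 43.5500 11.6000 5.3500 6.5500 0.3500 0.0000 0.0000 0.0000] k=[4 16 43 9 9 7 0 0 0 0]
t=7: x=[4.6000 16.7500 39.9500 10.7000 8.9000 6.7500 0.3500 0.0000 0.0000 0.0000] k=[8 17 44 11 11 3 2 0 0 0]
t=8: x=[8.4500 17.9000 41.0000 12.6500 10.6000 3.3500 1.9500 0.1000 0.0000 0.0000] k=[6 19 38 12 10 5 5 1 0 0]
t=9: x=[6.6500 19.3000 35.7500 13.2000 9.8500 5.2500 4.8000 1.1500 0.0500 0.0000] k=[5 23 40 15 12 8 7 1 2 0]
t=10: x=[5.9000 22.9500 37.9000 16.1000 11.9500 8.1500 6.7500 1.3500 1.8500 0.1000] k=[3 24 42 14 14 9 6 5 3 0]
t=11: x=[4.0500 23.8500 39.7000 15.4000 13.7500 9.1000 6.1000 4.9500 2.9500 0.1500] k=[6 28 42 16 14 5 4 5 6 1]
t=12: x=[7.1000 27.6000 40.0000 17.2000 13.6500 5.4000 4.1000 5.0000 5.7000 1.2500] k=[8 28 40 14 15 6 6 4 5 2]
t=13: x=[9.0000 27.6000 38.1000 15.3500 14.5000 6.4500 5.9000 4.1500 4.8000 2.1500] k=[13 26 41 12 18 2 6 8 2 3]
t=14: x=[13.6500 26.1000 38.8000 13.7500 16.9000 3.0000 5.9000 7.6000 2.3500 2.9500] k=[17 23 39 10 18 7 9 7 0 0]
t=15: x=[17.3000 23.5000 36.7500 11.8500 17.0500 7.6500 8.8000 6.7500 0.3500 0.0000] k=[16 25 33 16 19 4 9 8 0 0]
t=16: x=[16.4500 24.9500 31.7500 17.0000 18.1000 5.0000 8.7000 7.6500 0.4000 0.0000] k=[17 24 29 15 18 1 6 12 0 0]
t=17: x=[17.3500 23.9000 28.0500 15.8500 17.0000 2.1000 6.0500 11.1000 0.6000 0.0000] k=[18 20 31 20 21 5 9 10 2 0]
t=18: x=[18.1000 20.4500 29.9000 20.6000 20.1500 6.0000 8.8500 9.5500 2.3000 0.1000] k=[19 20 26 24 16 5 11 9 3 2]
t=19: x=[19.0500 20.2500 25.6000 23.7000 15.8500 5.8500 10.6000 8.8000 3.2500 2.0500] k=[16 23 28 28 18 7 15 7 7 0]
t=20: x=[16.3500 22.9000 27.7500 27.5000 17.9500 7.9500 14.2000 7.4000 6.6500 0.3500] k=[16 25 32 31 20 6 13 6 7 4]
t=21: x=[16.4500 24.9000 31.6000 30.5000 19.8500 7.0500 12.3000 6.4000 6.8000 4.1500] k=[16 22 29 31 20 5 15 5 8 1]
t=22: x=[16.3000 22.0500 28.7500 30.3500 19.8000 6.2500 14.0000 5.6500 7.5000 1.3500] k=[16 22 32 31 19 7 16 6 11 4]
t=23: x=[16.3000 22.2000 31.4500 30.4500 19.0000 8.0500 15.0500 6.7500 10.4000 4.3500] k=[14 24 28 31 23 4 16 4 9 2]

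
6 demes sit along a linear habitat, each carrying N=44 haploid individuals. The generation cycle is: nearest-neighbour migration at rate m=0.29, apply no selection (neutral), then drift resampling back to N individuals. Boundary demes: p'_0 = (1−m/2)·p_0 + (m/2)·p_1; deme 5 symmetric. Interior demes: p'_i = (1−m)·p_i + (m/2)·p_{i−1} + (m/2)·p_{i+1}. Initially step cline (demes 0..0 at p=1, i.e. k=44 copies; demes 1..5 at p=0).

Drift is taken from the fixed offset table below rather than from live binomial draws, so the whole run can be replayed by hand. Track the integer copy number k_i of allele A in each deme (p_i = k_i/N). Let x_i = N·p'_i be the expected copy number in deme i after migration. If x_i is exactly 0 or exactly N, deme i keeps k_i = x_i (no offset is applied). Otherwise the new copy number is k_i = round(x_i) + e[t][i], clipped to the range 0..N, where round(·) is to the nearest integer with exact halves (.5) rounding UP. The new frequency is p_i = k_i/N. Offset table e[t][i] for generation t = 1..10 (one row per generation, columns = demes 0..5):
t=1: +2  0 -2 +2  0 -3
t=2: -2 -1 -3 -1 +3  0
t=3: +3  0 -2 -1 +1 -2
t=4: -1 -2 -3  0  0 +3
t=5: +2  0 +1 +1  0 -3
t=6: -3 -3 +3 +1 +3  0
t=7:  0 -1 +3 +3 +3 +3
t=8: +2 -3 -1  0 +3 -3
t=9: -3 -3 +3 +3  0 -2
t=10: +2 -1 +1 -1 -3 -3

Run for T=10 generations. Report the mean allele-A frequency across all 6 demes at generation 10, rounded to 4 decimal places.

t=0: k=[44 0 0 0 0 0]
t=1: x=[37.6200 6.3800 0.0000 0.0000 0.0000 0.0000] k=[40 6 0 0 0 0]
t=2: x=[35.0700 10.0600 0.8700 0.0000 0.0000 0.0000] k=[33 9 0 0 0 0]
t=3: x=[29.5200 11.1750 1.3050 0.0000 0.0000 0.0000] k=[33 11 0 0 0 0]
t=4: x=[29.8100 12.5950 1.5950 0.0000 0.0000 0.0000] k=[29 11 0 0 0 0]
t=5: x=[26.3900 12.0150 1.5950 0.0000 0.0000 0.0000] k=[28 12 3 0 0 0]
t=6: x=[25.6800 13.0150 3.8700 0.4350 0.0000 0.0000] k=[23 10 7 1 0 0]
t=7: x=[21.1150 11.4500 6.5650 1.7250 0.1450 0.0000] k=[21 10 10 5 3 0]
t=8: x=[19.4050 11.5950 9.2750 5.4350 2.8550 0.4350] k=[21 9 8 5 6 0]
t=9: x=[19.2600 10.5950 7.7100 5.5800 4.9850 0.8700] k=[16 8 11 9 5 0]
t=10: x=[14.8400 9.5950 10.2750 8.7100 4.8550 0.7250] k=[17 9 11 8 2 0]

0.1780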